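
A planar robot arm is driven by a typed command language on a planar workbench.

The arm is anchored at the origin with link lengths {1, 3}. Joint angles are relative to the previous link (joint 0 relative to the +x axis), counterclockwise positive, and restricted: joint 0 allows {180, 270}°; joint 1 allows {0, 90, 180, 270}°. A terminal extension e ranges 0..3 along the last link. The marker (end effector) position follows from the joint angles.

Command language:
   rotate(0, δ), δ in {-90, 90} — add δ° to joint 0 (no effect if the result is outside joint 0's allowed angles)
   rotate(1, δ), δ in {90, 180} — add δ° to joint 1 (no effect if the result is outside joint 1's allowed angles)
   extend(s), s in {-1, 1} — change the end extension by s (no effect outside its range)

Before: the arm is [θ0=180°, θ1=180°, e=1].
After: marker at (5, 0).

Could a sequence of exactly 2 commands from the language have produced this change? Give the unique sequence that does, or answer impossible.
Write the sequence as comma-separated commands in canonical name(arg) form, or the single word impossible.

extend(1), extend(1)

start: [θ0=180°, θ1=180°, e=1]
[1] after extend(1): [θ0=180°, θ1=180°, e=2]
[2] after extend(1): [θ0=180°, θ1=180°, e=3]
no rival 2-sequence matches.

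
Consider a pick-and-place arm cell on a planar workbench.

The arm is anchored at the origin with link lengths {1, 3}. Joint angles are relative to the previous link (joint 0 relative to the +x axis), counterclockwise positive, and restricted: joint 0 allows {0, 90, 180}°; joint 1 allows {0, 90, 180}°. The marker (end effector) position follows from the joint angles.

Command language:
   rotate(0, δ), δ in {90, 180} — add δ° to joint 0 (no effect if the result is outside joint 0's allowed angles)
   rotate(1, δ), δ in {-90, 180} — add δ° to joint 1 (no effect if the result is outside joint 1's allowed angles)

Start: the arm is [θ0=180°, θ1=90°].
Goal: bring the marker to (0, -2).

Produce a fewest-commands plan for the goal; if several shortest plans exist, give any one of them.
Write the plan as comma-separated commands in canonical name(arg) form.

begin: [θ0=180°, θ1=90°]
[1] after rotate(1, -90): [θ0=180°, θ1=0°]
[2] after rotate(1, 180): [θ0=180°, θ1=180°]
[3] after rotate(0, 180): [θ0=0°, θ1=180°]
[4] after rotate(0, 90): [θ0=90°, θ1=180°]
minimal: 4 command(s), checked below 4.

rotate(1, -90), rotate(1, 180), rotate(0, 180), rotate(0, 90)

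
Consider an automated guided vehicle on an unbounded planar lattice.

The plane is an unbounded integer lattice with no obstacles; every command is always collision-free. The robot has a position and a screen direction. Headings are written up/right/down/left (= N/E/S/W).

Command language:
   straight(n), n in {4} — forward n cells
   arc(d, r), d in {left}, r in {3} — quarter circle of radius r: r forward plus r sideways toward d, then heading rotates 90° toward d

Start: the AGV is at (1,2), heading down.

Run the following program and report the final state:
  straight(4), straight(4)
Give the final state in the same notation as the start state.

at (1,-6), heading down

start: at (1,2), heading down
[1] after straight(4): at (1,-2), heading down
[2] after straight(4): at (1,-6), heading down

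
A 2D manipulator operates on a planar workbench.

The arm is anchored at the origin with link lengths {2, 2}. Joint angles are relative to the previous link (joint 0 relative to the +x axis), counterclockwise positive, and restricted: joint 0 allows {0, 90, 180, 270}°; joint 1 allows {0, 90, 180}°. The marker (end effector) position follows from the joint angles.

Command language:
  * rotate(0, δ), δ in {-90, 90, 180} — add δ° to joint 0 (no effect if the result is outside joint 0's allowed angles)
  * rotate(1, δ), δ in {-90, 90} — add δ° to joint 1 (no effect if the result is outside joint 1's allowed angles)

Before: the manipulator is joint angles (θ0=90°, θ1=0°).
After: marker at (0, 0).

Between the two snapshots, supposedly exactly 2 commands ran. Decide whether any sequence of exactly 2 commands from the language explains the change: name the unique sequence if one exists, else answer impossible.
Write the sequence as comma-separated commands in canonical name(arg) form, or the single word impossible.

rotate(1, 90), rotate(1, 90)

start: joint angles (θ0=90°, θ1=0°)
t=1 rotate(1, 90) ⇒ joint angles (θ0=90°, θ1=90°)
t=2 rotate(1, 90) ⇒ joint angles (θ0=90°, θ1=180°)
uniquely the one of 25 2-step routes that fits.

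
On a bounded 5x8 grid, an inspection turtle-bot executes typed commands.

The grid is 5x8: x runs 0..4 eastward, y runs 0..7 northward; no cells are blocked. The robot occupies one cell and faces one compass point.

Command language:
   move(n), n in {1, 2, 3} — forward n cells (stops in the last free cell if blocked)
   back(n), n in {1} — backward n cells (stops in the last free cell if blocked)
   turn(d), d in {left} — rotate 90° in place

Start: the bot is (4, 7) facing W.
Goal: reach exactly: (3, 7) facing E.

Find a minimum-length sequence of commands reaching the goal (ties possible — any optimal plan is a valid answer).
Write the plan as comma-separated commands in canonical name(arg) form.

move(1), turn(left), turn(left)

begin: (4, 7) facing W
1. move(1) → (3, 7) facing W
2. turn(left) → (3, 7) facing S
3. turn(left) → (3, 7) facing E
nothing shorter than 3 reaches the goal.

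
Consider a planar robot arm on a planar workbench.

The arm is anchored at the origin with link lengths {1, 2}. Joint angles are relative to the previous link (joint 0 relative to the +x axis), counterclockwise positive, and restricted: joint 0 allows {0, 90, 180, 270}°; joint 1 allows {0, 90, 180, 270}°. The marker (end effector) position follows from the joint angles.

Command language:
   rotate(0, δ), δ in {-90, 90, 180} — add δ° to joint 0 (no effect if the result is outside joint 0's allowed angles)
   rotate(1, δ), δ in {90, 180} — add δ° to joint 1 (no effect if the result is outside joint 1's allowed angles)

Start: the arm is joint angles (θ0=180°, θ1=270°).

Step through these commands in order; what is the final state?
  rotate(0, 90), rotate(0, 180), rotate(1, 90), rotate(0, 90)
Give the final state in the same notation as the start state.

joint angles (θ0=180°, θ1=0°)

t0: joint angles (θ0=180°, θ1=270°)
t=1 rotate(0, 90) ⇒ joint angles (θ0=270°, θ1=270°)
t=2 rotate(0, 180) ⇒ joint angles (θ0=90°, θ1=270°)
t=3 rotate(1, 90) ⇒ joint angles (θ0=90°, θ1=0°)
t=4 rotate(0, 90) ⇒ joint angles (θ0=180°, θ1=0°)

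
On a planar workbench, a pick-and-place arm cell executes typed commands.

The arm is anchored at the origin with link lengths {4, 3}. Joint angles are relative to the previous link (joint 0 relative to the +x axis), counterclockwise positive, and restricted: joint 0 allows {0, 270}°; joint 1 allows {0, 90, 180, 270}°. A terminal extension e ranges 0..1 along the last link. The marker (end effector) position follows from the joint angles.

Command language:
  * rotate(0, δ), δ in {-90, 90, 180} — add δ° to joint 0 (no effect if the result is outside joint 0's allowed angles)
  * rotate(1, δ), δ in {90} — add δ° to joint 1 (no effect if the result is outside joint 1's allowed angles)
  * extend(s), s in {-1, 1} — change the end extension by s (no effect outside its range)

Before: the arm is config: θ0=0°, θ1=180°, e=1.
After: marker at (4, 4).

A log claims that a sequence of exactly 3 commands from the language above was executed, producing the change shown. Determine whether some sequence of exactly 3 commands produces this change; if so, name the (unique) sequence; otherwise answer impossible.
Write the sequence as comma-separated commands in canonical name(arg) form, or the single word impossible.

initial: config: θ0=0°, θ1=180°, e=1
t=1 rotate(1, 90) ⇒ config: θ0=0°, θ1=270°, e=1
t=2 rotate(1, 90) ⇒ config: θ0=0°, θ1=0°, e=1
t=3 rotate(1, 90) ⇒ config: θ0=0°, θ1=90°, e=1
no other 3-command option fits: unique.

rotate(1, 90), rotate(1, 90), rotate(1, 90)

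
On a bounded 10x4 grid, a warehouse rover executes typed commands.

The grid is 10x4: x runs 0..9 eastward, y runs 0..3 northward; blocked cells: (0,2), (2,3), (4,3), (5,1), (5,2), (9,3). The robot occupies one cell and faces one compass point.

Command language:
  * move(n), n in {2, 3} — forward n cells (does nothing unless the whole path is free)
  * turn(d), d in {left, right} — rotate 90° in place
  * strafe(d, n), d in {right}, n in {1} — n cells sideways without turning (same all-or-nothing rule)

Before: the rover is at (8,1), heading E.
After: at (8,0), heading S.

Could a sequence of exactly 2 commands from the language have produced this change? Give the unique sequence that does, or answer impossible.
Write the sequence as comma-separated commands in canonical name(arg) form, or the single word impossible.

strafe(right, 1), turn(right)

key: position moved to (8,0) AND the heading swung to S — translation plus rotation needed
t0: at (8,1), heading E
t=1 strafe(right, 1) ⇒ at (8,0), heading E
t=2 turn(right) ⇒ at (8,0), heading S
no rival 2-sequence matches.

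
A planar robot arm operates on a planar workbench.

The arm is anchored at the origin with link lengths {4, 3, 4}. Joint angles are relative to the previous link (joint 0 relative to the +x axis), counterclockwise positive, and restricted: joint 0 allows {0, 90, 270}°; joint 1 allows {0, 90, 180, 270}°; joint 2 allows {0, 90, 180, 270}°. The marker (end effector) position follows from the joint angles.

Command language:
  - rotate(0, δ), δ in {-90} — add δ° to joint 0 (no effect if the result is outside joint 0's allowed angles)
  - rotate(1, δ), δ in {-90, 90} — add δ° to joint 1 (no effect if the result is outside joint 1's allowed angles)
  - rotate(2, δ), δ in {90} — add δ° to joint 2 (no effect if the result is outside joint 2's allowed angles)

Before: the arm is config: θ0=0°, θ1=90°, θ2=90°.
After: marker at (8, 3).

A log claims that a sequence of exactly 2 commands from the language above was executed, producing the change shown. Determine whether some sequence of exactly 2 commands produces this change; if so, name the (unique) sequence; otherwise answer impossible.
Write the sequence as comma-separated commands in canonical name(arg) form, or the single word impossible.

from: config: θ0=0°, θ1=90°, θ2=90°
1. rotate(2, 90) → config: θ0=0°, θ1=90°, θ2=180°
2. rotate(2, 90) → config: θ0=0°, θ1=90°, θ2=270°
no rival 2-sequence matches.

rotate(2, 90), rotate(2, 90)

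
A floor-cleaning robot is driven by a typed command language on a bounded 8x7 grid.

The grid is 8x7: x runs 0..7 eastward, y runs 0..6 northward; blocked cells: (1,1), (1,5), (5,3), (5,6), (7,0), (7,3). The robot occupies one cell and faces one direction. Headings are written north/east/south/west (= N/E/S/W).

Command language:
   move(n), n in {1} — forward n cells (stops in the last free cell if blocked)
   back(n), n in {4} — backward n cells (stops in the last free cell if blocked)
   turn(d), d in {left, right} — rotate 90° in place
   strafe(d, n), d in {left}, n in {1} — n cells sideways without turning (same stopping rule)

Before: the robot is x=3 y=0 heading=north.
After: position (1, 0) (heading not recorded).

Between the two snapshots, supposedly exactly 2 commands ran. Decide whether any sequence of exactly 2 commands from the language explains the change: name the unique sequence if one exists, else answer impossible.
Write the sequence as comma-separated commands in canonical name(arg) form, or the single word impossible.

initial: x=3 y=0 heading=north
t=1 strafe(left, 1) ⇒ x=2 y=0 heading=north
t=2 strafe(left, 1) ⇒ x=1 y=0 heading=north
all 25 alternatives checked — unique.

strafe(left, 1), strafe(left, 1)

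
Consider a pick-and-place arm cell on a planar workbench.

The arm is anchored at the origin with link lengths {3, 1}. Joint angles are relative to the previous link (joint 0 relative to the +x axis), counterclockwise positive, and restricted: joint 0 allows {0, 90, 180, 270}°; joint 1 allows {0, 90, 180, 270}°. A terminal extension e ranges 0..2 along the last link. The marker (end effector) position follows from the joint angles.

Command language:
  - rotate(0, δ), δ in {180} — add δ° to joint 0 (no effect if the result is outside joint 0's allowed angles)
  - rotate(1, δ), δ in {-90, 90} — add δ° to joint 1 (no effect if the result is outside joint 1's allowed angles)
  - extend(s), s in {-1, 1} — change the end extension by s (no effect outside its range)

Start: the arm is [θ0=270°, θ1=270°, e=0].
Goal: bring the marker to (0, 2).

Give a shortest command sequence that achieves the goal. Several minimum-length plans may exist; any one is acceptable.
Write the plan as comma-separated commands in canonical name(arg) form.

rotate(1, -90), rotate(0, 180)

initial: [θ0=270°, θ1=270°, e=0]
[1] after rotate(1, -90): [θ0=270°, θ1=180°, e=0]
[2] after rotate(0, 180): [θ0=90°, θ1=180°, e=0]
minimal: 2 command(s), checked below 2.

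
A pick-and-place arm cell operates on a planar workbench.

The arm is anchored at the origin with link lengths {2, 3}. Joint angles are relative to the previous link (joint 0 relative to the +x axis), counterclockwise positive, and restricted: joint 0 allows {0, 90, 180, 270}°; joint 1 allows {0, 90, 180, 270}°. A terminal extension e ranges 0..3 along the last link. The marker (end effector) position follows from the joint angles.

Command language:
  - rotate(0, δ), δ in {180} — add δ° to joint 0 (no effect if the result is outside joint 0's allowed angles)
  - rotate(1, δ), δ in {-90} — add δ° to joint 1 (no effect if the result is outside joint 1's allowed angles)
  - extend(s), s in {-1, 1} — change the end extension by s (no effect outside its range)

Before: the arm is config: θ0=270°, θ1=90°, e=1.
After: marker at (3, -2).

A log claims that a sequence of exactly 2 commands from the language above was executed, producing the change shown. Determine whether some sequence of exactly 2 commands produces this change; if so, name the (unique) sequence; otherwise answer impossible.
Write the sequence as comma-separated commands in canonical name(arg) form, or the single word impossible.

extend(-1), extend(-1)

start: config: θ0=270°, θ1=90°, e=1
[1] after extend(-1): config: θ0=270°, θ1=90°, e=0
[2] after extend(-1): config: θ0=270°, θ1=90°, e=0
no other 2-command option fits: unique.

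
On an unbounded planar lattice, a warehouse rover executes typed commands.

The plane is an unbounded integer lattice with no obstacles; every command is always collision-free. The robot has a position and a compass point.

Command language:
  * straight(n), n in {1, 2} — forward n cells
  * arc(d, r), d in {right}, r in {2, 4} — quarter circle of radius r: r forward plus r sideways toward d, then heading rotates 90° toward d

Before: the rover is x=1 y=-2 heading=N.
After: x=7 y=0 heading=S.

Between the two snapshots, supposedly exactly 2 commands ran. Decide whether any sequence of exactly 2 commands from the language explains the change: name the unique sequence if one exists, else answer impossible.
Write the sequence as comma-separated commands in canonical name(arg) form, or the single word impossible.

arc(right, 4), arc(right, 2)

key: position moved to (7,0) AND the heading swung to S — translation plus rotation needed
initial: x=1 y=-2 heading=N
step 1 (arc(right, 4)): x=5 y=2 heading=E
step 2 (arc(right, 2)): x=7 y=0 heading=S
all 16 alternatives checked — unique.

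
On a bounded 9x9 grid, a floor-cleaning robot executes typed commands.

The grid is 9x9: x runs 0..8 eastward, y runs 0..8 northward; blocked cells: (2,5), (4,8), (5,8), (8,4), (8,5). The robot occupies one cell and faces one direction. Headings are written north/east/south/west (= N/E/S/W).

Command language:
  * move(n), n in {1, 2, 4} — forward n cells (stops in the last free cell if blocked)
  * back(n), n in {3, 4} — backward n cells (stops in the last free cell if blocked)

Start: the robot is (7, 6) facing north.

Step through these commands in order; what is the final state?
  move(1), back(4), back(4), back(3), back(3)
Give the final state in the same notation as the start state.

(7, 0) facing north

from: (7, 6) facing north
t=1 move(1) ⇒ (7, 7) facing north
t=2 back(4) ⇒ (7, 3) facing north
t=3 back(4) ⇒ (7, 0) facing north
t=4 back(3) ⇒ (7, 0) facing north
t=5 back(3) ⇒ (7, 0) facing north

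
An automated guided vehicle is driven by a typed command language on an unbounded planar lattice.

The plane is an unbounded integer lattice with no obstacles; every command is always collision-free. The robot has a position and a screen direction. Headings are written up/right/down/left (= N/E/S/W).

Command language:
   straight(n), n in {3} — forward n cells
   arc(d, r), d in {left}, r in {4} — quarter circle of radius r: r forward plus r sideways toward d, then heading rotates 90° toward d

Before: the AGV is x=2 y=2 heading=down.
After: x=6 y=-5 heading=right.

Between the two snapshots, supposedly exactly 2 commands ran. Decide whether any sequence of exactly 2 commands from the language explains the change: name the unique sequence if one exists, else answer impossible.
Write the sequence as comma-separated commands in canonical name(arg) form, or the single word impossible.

key: position moved to (6,-5) AND the heading swung to E — translation plus rotation needed
initial: x=2 y=2 heading=down
t=1 straight(3) ⇒ x=2 y=-1 heading=down
t=2 arc(left, 4) ⇒ x=6 y=-5 heading=right
no other 2-command option fits: unique.

straight(3), arc(left, 4)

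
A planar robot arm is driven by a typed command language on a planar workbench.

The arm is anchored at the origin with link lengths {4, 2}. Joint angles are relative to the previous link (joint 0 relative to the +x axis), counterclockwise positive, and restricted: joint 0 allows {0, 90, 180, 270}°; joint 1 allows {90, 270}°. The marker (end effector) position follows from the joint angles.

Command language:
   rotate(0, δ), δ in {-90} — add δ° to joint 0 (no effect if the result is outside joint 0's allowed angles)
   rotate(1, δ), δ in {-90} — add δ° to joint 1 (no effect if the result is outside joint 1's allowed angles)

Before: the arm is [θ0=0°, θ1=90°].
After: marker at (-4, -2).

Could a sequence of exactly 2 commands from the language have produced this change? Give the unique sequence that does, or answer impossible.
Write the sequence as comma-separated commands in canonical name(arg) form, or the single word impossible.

begin: [θ0=0°, θ1=90°]
[1] after rotate(0, -90): [θ0=270°, θ1=90°]
[2] after rotate(0, -90): [θ0=180°, θ1=90°]
no other 2-command option fits: unique.

rotate(0, -90), rotate(0, -90)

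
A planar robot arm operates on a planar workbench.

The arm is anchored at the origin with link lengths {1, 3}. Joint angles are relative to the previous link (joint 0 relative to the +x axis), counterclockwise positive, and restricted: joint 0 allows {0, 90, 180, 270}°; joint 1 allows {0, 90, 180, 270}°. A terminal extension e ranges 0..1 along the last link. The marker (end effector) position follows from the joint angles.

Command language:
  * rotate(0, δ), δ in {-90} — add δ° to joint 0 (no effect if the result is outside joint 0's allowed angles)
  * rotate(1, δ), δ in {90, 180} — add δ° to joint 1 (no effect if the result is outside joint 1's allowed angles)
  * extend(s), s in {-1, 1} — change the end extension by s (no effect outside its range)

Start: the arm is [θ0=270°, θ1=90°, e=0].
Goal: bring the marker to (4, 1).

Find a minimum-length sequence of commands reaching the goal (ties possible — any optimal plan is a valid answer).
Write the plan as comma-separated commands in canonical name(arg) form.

rotate(1, 180), extend(1), rotate(0, -90), rotate(0, -90)

start: [θ0=270°, θ1=90°, e=0]
step 1 (rotate(1, 180)): [θ0=270°, θ1=270°, e=0]
step 2 (extend(1)): [θ0=270°, θ1=270°, e=1]
step 3 (rotate(0, -90)): [θ0=180°, θ1=270°, e=1]
step 4 (rotate(0, -90)): [θ0=90°, θ1=270°, e=1]
nothing shorter than 4 reaches the goal.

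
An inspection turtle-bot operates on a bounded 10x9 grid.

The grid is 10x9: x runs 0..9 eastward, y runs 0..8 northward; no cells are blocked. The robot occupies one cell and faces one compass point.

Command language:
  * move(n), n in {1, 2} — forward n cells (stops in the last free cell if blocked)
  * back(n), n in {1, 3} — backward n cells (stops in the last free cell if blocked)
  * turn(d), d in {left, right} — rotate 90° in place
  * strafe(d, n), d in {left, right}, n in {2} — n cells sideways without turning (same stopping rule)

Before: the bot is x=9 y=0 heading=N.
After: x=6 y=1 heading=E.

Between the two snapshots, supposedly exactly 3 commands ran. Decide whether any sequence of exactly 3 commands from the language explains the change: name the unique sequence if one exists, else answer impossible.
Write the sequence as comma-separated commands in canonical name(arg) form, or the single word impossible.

key: running back(3) before move(1) would end elsewhere — order is forced
begin: x=9 y=0 heading=N
1. move(1) → x=9 y=1 heading=N
2. turn(right) → x=9 y=1 heading=E
3. back(3) → x=6 y=1 heading=E
no other 3-command option fits: unique.

move(1), turn(right), back(3)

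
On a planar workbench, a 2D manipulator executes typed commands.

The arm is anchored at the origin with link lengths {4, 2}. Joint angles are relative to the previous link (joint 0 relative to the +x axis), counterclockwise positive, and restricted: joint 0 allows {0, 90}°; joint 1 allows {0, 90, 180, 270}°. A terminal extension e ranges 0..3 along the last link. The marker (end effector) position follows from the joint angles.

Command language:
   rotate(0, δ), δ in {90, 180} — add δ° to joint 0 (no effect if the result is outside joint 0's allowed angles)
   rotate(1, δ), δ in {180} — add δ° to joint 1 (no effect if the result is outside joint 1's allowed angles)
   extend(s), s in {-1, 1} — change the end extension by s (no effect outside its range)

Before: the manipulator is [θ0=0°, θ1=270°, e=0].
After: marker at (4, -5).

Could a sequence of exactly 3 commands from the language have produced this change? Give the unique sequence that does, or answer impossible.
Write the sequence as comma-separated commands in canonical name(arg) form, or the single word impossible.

extend(1), extend(1), extend(1)

from: [θ0=0°, θ1=270°, e=0]
step 1 (extend(1)): [θ0=0°, θ1=270°, e=1]
step 2 (extend(1)): [θ0=0°, θ1=270°, e=2]
step 3 (extend(1)): [θ0=0°, θ1=270°, e=3]
all 125 alternatives checked — unique.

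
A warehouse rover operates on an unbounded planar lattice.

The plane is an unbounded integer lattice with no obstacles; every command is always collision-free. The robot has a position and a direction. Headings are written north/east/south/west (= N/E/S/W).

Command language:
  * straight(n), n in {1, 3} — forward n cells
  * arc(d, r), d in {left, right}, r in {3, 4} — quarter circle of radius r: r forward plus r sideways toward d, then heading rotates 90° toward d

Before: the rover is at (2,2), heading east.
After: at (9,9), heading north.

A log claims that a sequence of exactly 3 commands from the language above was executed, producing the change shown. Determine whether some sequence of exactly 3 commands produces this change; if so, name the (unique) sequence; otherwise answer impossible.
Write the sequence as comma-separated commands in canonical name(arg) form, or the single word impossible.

key: position moved to (9,9) AND the heading swung to N — translation plus rotation needed
from: at (2,2), heading east
t=1 straight(3) ⇒ at (5,2), heading east
t=2 arc(left, 4) ⇒ at (9,6), heading north
t=3 straight(3) ⇒ at (9,9), heading north
no rival 3-sequence matches.

straight(3), arc(left, 4), straight(3)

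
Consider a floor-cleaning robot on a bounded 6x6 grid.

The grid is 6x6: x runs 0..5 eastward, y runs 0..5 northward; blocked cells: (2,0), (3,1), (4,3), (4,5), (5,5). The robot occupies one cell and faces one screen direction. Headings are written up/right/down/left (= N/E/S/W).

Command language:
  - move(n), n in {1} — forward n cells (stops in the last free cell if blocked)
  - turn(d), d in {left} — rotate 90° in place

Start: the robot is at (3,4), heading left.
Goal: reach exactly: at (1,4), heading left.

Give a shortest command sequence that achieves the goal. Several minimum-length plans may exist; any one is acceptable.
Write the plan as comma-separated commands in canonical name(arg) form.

t0: at (3,4), heading left
1. move(1) → at (2,4), heading left
2. move(1) → at (1,4), heading left
minimal: 2 command(s), checked below 2.

move(1), move(1)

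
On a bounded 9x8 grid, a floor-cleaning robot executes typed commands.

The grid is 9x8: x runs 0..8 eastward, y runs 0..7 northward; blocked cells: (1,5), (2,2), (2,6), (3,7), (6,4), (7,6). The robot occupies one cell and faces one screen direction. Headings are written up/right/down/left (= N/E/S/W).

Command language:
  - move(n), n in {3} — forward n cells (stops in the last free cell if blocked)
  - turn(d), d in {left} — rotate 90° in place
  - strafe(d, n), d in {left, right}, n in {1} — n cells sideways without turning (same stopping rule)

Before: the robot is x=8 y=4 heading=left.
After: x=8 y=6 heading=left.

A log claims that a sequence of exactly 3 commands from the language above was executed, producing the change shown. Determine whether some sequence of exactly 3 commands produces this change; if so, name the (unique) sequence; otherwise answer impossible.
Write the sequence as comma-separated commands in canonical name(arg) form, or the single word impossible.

key: order matters: swapping strafe(right, 1) and move(3) lands elsewhere
t0: x=8 y=4 heading=left
t=1 strafe(right, 1) ⇒ x=8 y=5 heading=left
t=2 strafe(right, 1) ⇒ x=8 y=6 heading=left
t=3 move(3) ⇒ x=8 y=6 heading=left
no other 3-command option fits: unique.

strafe(right, 1), strafe(right, 1), move(3)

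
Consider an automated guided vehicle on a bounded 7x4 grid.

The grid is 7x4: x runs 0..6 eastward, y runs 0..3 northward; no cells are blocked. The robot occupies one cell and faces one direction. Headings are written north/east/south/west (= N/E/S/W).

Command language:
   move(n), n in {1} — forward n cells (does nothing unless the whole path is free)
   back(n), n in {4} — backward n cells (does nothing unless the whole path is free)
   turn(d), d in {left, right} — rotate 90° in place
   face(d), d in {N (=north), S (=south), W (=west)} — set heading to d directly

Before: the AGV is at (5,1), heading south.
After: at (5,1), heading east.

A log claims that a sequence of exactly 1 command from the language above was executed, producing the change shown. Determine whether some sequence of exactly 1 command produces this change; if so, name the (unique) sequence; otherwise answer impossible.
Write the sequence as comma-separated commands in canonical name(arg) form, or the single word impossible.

turn(left)

key: (5,1) unchanged — the single command moves nothing
begin: at (5,1), heading south
t=1 turn(left) ⇒ at (5,1), heading east
no rival 1-sequence matches.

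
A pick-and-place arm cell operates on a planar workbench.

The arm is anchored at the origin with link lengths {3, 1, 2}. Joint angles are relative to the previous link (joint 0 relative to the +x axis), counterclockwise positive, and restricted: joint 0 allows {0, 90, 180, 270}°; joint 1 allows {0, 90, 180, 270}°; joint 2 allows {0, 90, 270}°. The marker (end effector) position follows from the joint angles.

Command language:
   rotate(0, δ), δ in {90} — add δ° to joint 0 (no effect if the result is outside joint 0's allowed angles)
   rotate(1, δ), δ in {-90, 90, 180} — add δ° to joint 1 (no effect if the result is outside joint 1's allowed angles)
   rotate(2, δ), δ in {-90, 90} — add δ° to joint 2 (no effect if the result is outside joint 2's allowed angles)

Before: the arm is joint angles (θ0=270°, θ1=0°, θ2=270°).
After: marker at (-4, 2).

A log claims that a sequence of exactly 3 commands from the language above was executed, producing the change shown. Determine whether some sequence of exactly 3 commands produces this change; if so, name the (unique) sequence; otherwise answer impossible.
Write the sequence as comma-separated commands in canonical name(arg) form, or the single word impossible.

from: joint angles (θ0=270°, θ1=0°, θ2=270°)
step 1 (rotate(0, 90)): joint angles (θ0=0°, θ1=0°, θ2=270°)
step 2 (rotate(0, 90)): joint angles (θ0=90°, θ1=0°, θ2=270°)
step 3 (rotate(0, 90)): joint angles (θ0=180°, θ1=0°, θ2=270°)
no rival 3-sequence matches.

rotate(0, 90), rotate(0, 90), rotate(0, 90)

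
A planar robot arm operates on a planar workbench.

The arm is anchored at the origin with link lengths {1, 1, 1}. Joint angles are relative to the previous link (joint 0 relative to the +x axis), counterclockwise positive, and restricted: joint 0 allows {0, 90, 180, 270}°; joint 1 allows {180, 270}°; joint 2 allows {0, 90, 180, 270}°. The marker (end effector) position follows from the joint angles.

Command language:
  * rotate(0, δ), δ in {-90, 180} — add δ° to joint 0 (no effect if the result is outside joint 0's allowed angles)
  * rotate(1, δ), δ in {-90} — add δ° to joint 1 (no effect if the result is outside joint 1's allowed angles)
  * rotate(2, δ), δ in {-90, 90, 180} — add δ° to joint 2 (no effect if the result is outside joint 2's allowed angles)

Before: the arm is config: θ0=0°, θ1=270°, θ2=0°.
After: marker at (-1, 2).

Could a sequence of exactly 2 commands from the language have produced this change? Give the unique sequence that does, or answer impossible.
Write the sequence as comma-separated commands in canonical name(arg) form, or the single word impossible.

rotate(0, -90), rotate(0, -90)

from: config: θ0=0°, θ1=270°, θ2=0°
t=1 rotate(0, -90) ⇒ config: θ0=270°, θ1=270°, θ2=0°
t=2 rotate(0, -90) ⇒ config: θ0=180°, θ1=270°, θ2=0°
no rival 2-sequence matches.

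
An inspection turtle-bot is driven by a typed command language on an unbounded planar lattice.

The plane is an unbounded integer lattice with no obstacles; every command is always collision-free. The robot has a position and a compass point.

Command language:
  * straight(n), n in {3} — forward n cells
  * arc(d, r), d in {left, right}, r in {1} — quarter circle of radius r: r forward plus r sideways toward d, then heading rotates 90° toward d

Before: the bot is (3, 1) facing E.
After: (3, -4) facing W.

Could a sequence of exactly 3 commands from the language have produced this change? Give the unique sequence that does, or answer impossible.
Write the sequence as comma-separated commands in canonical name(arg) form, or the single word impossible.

key: position moved to (3,-4) AND the heading swung to W — translation plus rotation needed
initial: (3, 1) facing E
step 1 (arc(right, 1)): (4, 0) facing S
step 2 (straight(3)): (4, -3) facing S
step 3 (arc(right, 1)): (3, -4) facing W
no other 3-command option fits: unique.

arc(right, 1), straight(3), arc(right, 1)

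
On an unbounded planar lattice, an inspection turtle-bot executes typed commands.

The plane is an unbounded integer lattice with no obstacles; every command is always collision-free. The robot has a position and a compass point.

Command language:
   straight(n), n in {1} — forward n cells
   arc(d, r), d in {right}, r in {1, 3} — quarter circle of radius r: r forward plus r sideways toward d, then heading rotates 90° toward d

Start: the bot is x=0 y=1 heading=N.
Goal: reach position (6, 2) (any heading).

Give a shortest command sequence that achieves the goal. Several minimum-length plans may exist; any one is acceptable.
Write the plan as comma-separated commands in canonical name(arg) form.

straight(1), arc(right, 3), arc(right, 3)

initial: x=0 y=1 heading=N
1. straight(1) → x=0 y=2 heading=N
2. arc(right, 3) → x=3 y=5 heading=E
3. arc(right, 3) → x=6 y=2 heading=S
no 2-step plan works, so 3 is optimal.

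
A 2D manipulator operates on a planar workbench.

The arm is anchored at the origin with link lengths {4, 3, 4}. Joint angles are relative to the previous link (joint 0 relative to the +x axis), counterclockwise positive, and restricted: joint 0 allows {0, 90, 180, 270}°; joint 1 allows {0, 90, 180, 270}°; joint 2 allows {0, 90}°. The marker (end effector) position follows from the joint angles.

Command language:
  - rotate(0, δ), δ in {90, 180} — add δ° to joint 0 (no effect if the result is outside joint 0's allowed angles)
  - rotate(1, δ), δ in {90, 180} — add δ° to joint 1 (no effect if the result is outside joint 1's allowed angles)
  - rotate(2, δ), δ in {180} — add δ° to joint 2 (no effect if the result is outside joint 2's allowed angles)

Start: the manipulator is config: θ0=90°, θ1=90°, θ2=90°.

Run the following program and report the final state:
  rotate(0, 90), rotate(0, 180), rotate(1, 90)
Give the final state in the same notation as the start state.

t0: config: θ0=90°, θ1=90°, θ2=90°
[1] after rotate(0, 90): config: θ0=180°, θ1=90°, θ2=90°
[2] after rotate(0, 180): config: θ0=0°, θ1=90°, θ2=90°
[3] after rotate(1, 90): config: θ0=0°, θ1=180°, θ2=90°

config: θ0=0°, θ1=180°, θ2=90°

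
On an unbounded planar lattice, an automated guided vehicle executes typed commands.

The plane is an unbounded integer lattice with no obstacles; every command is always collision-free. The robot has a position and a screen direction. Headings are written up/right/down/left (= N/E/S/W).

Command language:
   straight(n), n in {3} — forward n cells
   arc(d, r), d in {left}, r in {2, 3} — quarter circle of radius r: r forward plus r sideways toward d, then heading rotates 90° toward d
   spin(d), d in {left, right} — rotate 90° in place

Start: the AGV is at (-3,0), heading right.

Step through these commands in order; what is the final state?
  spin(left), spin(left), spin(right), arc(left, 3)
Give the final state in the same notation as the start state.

at (-6,3), heading left

t0: at (-3,0), heading right
[1] after spin(left): at (-3,0), heading up
[2] after spin(left): at (-3,0), heading left
[3] after spin(right): at (-3,0), heading up
[4] after arc(left, 3): at (-6,3), heading left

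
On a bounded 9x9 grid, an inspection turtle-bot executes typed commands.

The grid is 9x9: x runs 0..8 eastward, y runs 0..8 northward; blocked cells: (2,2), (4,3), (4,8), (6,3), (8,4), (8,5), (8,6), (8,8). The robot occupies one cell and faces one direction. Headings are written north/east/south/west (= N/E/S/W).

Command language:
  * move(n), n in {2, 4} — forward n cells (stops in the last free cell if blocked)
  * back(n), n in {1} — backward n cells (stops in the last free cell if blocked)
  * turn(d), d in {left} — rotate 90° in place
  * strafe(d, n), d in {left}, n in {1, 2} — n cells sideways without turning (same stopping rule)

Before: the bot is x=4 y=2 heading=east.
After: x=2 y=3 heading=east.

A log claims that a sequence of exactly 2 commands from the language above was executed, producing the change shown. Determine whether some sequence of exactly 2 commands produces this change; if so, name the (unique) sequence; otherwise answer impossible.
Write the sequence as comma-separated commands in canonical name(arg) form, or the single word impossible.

impossible

every 2-command combo misses the target.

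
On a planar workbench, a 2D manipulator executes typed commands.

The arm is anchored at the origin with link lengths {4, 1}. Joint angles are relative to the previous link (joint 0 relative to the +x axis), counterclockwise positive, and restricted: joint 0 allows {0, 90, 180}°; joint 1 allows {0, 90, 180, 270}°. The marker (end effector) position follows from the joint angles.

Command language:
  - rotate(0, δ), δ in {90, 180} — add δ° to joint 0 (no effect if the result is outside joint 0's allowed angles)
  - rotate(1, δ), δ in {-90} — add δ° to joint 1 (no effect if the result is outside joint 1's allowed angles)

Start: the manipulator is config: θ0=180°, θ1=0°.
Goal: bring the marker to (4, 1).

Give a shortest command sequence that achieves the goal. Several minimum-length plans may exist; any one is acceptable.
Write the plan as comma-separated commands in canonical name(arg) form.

from: config: θ0=180°, θ1=0°
[1] after rotate(1, -90): config: θ0=180°, θ1=270°
[2] after rotate(1, -90): config: θ0=180°, θ1=180°
[3] after rotate(1, -90): config: θ0=180°, θ1=90°
[4] after rotate(0, 180): config: θ0=0°, θ1=90°
shorter routes all fall short; 4 is best.

rotate(1, -90), rotate(1, -90), rotate(1, -90), rotate(0, 180)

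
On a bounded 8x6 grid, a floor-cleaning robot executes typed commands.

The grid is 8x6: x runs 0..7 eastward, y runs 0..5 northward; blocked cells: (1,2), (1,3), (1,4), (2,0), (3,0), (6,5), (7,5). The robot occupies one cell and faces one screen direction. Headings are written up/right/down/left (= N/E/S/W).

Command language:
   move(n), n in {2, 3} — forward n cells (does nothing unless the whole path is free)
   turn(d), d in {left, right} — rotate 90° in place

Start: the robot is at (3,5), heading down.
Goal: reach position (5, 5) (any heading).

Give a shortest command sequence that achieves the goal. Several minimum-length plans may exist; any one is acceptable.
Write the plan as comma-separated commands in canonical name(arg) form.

begin: at (3,5), heading down
1. turn(left) → at (3,5), heading right
2. move(2) → at (5,5), heading right
minimal: 2 command(s), checked below 2.

turn(left), move(2)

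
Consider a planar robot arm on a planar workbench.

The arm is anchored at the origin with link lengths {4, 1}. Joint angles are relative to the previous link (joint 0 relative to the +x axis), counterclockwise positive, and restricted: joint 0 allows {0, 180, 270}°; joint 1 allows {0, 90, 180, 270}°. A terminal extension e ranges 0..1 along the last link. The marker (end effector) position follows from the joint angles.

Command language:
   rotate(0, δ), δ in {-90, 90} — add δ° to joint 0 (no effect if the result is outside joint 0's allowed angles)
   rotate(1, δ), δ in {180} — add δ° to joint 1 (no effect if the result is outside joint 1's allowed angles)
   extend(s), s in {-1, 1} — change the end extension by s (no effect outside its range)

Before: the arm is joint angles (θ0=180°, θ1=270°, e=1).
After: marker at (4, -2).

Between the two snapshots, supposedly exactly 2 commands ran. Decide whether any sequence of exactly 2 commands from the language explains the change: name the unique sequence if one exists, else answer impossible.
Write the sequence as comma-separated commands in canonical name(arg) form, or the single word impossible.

begin: joint angles (θ0=180°, θ1=270°, e=1)
step 1 (rotate(0, 90)): joint angles (θ0=270°, θ1=270°, e=1)
step 2 (rotate(0, 90)): joint angles (θ0=0°, θ1=270°, e=1)
no rival 2-sequence matches.

rotate(0, 90), rotate(0, 90)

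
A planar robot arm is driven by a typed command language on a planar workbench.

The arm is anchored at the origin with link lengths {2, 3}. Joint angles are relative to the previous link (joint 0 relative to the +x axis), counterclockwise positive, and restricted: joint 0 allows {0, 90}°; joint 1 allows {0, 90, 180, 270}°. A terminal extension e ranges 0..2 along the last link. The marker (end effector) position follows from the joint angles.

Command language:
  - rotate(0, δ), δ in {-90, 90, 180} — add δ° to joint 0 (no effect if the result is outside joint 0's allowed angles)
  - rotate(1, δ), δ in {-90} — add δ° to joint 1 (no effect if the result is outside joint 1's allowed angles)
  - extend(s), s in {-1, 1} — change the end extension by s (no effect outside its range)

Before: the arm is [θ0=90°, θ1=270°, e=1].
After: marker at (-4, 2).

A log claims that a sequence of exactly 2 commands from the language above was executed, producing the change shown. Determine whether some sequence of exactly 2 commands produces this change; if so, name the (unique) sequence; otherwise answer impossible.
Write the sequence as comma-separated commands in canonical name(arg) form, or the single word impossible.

rotate(1, -90), rotate(1, -90)

from: [θ0=90°, θ1=270°, e=1]
step 1 (rotate(1, -90)): [θ0=90°, θ1=180°, e=1]
step 2 (rotate(1, -90)): [θ0=90°, θ1=90°, e=1]
no rival 2-sequence matches.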